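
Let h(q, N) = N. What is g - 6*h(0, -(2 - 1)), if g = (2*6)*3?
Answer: 42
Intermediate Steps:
g = 36 (g = 12*3 = 36)
g - 6*h(0, -(2 - 1)) = 36 - (-6)*(2 - 1) = 36 - (-6) = 36 - 6*(-1) = 36 + 6 = 42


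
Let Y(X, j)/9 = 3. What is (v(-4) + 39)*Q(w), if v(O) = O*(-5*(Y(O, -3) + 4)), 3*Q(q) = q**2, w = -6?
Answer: 7908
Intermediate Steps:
Y(X, j) = 27 (Y(X, j) = 9*3 = 27)
Q(q) = q**2/3
v(O) = -155*O (v(O) = O*(-5*(27 + 4)) = O*(-5*31) = O*(-155) = -155*O)
(v(-4) + 39)*Q(w) = (-155*(-4) + 39)*((1/3)*(-6)**2) = (620 + 39)*((1/3)*36) = 659*12 = 7908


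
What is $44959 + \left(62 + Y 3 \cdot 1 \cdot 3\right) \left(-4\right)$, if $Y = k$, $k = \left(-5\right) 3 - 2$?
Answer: $45323$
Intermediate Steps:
$k = -17$ ($k = -15 - 2 = -17$)
$Y = -17$
$44959 + \left(62 + Y 3 \cdot 1 \cdot 3\right) \left(-4\right) = 44959 + \left(62 + \left(-17\right) 3 \cdot 1 \cdot 3\right) \left(-4\right) = 44959 + \left(62 - 153\right) \left(-4\right) = 44959 - -364 = 44959 + 364 = 45323$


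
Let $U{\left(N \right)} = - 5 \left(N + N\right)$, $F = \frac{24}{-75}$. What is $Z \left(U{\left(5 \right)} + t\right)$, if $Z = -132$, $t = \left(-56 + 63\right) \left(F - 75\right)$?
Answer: $\frac{1904892}{25} \approx 76196.0$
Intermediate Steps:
$F = - \frac{8}{25}$ ($F = 24 \left(- \frac{1}{75}\right) = - \frac{8}{25} \approx -0.32$)
$t = - \frac{13181}{25}$ ($t = \left(-56 + 63\right) \left(- \frac{8}{25} - 75\right) = 7 \left(- \frac{1883}{25}\right) = - \frac{13181}{25} \approx -527.24$)
$U{\left(N \right)} = - 10 N$ ($U{\left(N \right)} = - 5 \cdot 2 N = - 10 N$)
$Z \left(U{\left(5 \right)} + t\right) = - 132 \left(\left(-10\right) 5 - \frac{13181}{25}\right) = - 132 \left(-50 - \frac{13181}{25}\right) = \left(-132\right) \left(- \frac{14431}{25}\right) = \frac{1904892}{25}$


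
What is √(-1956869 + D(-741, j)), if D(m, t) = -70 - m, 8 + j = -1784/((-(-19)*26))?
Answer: I*√1956198 ≈ 1398.6*I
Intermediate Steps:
j = -2868/247 (j = -8 - 1784/((-(-19)*26)) = -8 - 1784/((-19*(-26))) = -8 - 1784/494 = -8 - 1784*1/494 = -8 - 892/247 = -2868/247 ≈ -11.611)
√(-1956869 + D(-741, j)) = √(-1956869 + (-70 - 1*(-741))) = √(-1956869 + (-70 + 741)) = √(-1956869 + 671) = √(-1956198) = I*√1956198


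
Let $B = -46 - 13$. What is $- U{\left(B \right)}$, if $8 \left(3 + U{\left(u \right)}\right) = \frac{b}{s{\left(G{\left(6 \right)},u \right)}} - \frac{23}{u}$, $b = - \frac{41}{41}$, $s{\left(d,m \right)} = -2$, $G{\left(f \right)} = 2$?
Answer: $\frac{2727}{944} \approx 2.8888$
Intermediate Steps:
$b = -1$ ($b = \left(-41\right) \frac{1}{41} = -1$)
$B = -59$ ($B = -46 - 13 = -59$)
$U{\left(u \right)} = - \frac{47}{16} - \frac{23}{8 u}$ ($U{\left(u \right)} = -3 + \frac{- \frac{1}{-2} - \frac{23}{u}}{8} = -3 + \frac{\left(-1\right) \left(- \frac{1}{2}\right) - \frac{23}{u}}{8} = -3 + \frac{\frac{1}{2} - \frac{23}{u}}{8} = -3 + \left(\frac{1}{16} - \frac{23}{8 u}\right) = - \frac{47}{16} - \frac{23}{8 u}$)
$- U{\left(B \right)} = - \frac{-46 - -2773}{16 \left(-59\right)} = - \frac{\left(-1\right) \left(-46 + 2773\right)}{16 \cdot 59} = - \frac{\left(-1\right) 2727}{16 \cdot 59} = \left(-1\right) \left(- \frac{2727}{944}\right) = \frac{2727}{944}$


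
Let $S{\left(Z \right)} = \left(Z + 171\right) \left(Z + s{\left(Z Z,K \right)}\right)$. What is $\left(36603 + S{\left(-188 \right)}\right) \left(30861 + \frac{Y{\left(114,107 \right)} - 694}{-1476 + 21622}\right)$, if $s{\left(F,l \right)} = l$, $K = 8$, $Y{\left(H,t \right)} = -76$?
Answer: $\frac{1761391152612}{1439} \approx 1.224 \cdot 10^{9}$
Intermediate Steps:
$S{\left(Z \right)} = \left(8 + Z\right) \left(171 + Z\right)$ ($S{\left(Z \right)} = \left(Z + 171\right) \left(Z + 8\right) = \left(171 + Z\right) \left(8 + Z\right) = \left(8 + Z\right) \left(171 + Z\right)$)
$\left(36603 + S{\left(-188 \right)}\right) \left(30861 + \frac{Y{\left(114,107 \right)} - 694}{-1476 + 21622}\right) = \left(36603 + \left(1368 + \left(-188\right)^{2} + 179 \left(-188\right)\right)\right) \left(30861 + \frac{-76 - 694}{-1476 + 21622}\right) = \left(36603 + \left(1368 + 35344 - 33652\right)\right) \left(30861 - \frac{770}{20146}\right) = \left(36603 + 3060\right) \left(30861 - \frac{55}{1439}\right) = 39663 \left(30861 - \frac{55}{1439}\right) = 39663 \cdot \frac{44408924}{1439} = \frac{1761391152612}{1439}$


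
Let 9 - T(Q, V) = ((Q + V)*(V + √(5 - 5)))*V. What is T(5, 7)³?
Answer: -194104539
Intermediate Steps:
T(Q, V) = 9 - V²*(Q + V) (T(Q, V) = 9 - (Q + V)*(V + √(5 - 5))*V = 9 - (Q + V)*(V + √0)*V = 9 - (Q + V)*(V + 0)*V = 9 - (Q + V)*V*V = 9 - V*(Q + V)*V = 9 - V²*(Q + V))
T(5, 7)³ = (9 - 1*7³ - 1*5*7²)³ = (9 - 1*343 - 1*5*49)³ = (9 - 343 - 245)³ = (-579)³ = -194104539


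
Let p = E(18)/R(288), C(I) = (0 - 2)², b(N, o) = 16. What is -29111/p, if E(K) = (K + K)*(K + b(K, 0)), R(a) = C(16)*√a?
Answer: -58222*√2/51 ≈ -1614.5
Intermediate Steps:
C(I) = 4 (C(I) = (-2)² = 4)
R(a) = 4*√a
E(K) = 2*K*(16 + K) (E(K) = (K + K)*(K + 16) = (2*K)*(16 + K) = 2*K*(16 + K))
p = 51*√2/4 (p = (2*18*(16 + 18))/((4*√288)) = (2*18*34)/((4*(12*√2))) = 1224/((48*√2)) = 1224*(√2/96) = 51*√2/4 ≈ 18.031)
-29111/p = -29111*2*√2/51 = -58222*√2/51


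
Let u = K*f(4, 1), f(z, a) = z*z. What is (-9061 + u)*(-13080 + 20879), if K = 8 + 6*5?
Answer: -65924947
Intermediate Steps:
f(z, a) = z²
K = 38 (K = 8 + 30 = 38)
u = 608 (u = 38*4² = 38*16 = 608)
(-9061 + u)*(-13080 + 20879) = (-9061 + 608)*(-13080 + 20879) = -8453*7799 = -65924947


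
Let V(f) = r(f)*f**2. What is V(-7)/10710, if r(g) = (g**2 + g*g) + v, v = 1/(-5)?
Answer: 1141/2550 ≈ 0.44745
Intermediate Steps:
v = -1/5 ≈ -0.20000
r(g) = -1/5 + 2*g**2 (r(g) = (g**2 + g*g) - 1/5 = (g**2 + g**2) - 1/5 = 2*g**2 - 1/5 = -1/5 + 2*g**2)
V(f) = f**2*(-1/5 + 2*f**2) (V(f) = (-1/5 + 2*f**2)*f**2 = f**2*(-1/5 + 2*f**2))
V(-7)/10710 = (2*(-7)**4 - 1/5*(-7)**2)/10710 = (2*2401 - 1/5*49)*(1/10710) = (4802 - 49/5)*(1/10710) = (23961/5)*(1/10710) = 1141/2550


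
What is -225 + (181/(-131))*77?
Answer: -43412/131 ≈ -331.39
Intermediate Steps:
-225 + (181/(-131))*77 = -225 + (181*(-1/131))*77 = -225 - 181/131*77 = -225 - 13937/131 = -43412/131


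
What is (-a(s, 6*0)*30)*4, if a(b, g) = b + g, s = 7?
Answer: -840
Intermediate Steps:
(-a(s, 6*0)*30)*4 = (-(7 + 6*0)*30)*4 = (-(7 + 0)*30)*4 = (-1*7*30)*4 = -7*30*4 = -210*4 = -840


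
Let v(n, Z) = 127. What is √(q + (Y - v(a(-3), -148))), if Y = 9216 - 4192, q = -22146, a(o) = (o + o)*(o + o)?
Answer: I*√17249 ≈ 131.34*I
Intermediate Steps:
a(o) = 4*o² (a(o) = (2*o)*(2*o) = 4*o²)
Y = 5024
√(q + (Y - v(a(-3), -148))) = √(-22146 + (5024 - 1*127)) = √(-22146 + (5024 - 127)) = √(-22146 + 4897) = √(-17249) = I*√17249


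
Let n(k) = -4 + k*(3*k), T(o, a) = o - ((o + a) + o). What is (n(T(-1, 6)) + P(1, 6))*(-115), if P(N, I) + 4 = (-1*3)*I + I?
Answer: -6325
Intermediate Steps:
T(o, a) = -a - o (T(o, a) = o - ((a + o) + o) = o - (a + 2*o) = o + (-a - 2*o) = -a - o)
n(k) = -4 + 3*k**2
P(N, I) = -4 - 2*I (P(N, I) = -4 + ((-1*3)*I + I) = -4 + (-3*I + I) = -4 - 2*I)
(n(T(-1, 6)) + P(1, 6))*(-115) = ((-4 + 3*(-1*6 - 1*(-1))**2) + (-4 - 2*6))*(-115) = ((-4 + 3*(-6 + 1)**2) + (-4 - 12))*(-115) = ((-4 + 3*(-5)**2) - 16)*(-115) = ((-4 + 3*25) - 16)*(-115) = ((-4 + 75) - 16)*(-115) = (71 - 16)*(-115) = 55*(-115) = -6325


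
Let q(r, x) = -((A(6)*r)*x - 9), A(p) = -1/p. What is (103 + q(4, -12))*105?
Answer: 10920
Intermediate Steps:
q(r, x) = 9 + r*x/6 (q(r, x) = -(((-1/6)*r)*x - 9) = -(((-1*1/6)*r)*x - 9) = -((-r/6)*x - 9) = -(-r*x/6 - 9) = -(-9 - r*x/6) = 9 + r*x/6)
(103 + q(4, -12))*105 = (103 + (9 + (1/6)*4*(-12)))*105 = (103 + (9 - 8))*105 = (103 + 1)*105 = 104*105 = 10920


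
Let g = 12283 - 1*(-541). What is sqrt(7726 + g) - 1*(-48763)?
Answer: 48763 + 5*sqrt(822) ≈ 48906.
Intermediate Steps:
g = 12824 (g = 12283 + 541 = 12824)
sqrt(7726 + g) - 1*(-48763) = sqrt(7726 + 12824) - 1*(-48763) = sqrt(20550) + 48763 = 5*sqrt(822) + 48763 = 48763 + 5*sqrt(822)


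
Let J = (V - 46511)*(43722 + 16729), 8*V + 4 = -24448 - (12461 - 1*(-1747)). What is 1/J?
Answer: -2/6207531837 ≈ -3.2219e-10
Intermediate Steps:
V = -9665/2 (V = -1/2 + (-24448 - (12461 - 1*(-1747)))/8 = -1/2 + (-24448 - (12461 + 1747))/8 = -1/2 + (-24448 - 1*14208)/8 = -1/2 + (-24448 - 14208)/8 = -1/2 + (1/8)*(-38656) = -1/2 - 4832 = -9665/2 ≈ -4832.5)
J = -6207531837/2 (J = (-9665/2 - 46511)*(43722 + 16729) = -102687/2*60451 = -6207531837/2 ≈ -3.1038e+9)
1/J = 1/(-6207531837/2) = -2/6207531837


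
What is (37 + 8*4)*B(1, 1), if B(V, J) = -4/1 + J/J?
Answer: -207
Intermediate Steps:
B(V, J) = -3 (B(V, J) = -4*1 + 1 = -4 + 1 = -3)
(37 + 8*4)*B(1, 1) = (37 + 8*4)*(-3) = (37 + 32)*(-3) = 69*(-3) = -207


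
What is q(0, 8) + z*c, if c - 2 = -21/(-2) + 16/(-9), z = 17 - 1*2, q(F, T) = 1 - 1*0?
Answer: 971/6 ≈ 161.83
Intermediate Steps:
q(F, T) = 1 (q(F, T) = 1 + 0 = 1)
z = 15 (z = 17 - 2 = 15)
c = 193/18 (c = 2 + (-21/(-2) + 16/(-9)) = 2 + (-21*(-½) + 16*(-⅑)) = 2 + (21/2 - 16/9) = 2 + 157/18 = 193/18 ≈ 10.722)
q(0, 8) + z*c = 1 + 15*(193/18) = 1 + 965/6 = 971/6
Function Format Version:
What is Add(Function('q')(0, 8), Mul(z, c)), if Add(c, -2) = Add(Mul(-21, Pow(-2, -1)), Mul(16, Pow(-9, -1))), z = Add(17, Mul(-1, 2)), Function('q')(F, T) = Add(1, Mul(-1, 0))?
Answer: Rational(971, 6) ≈ 161.83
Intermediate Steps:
Function('q')(F, T) = 1 (Function('q')(F, T) = Add(1, 0) = 1)
z = 15 (z = Add(17, -2) = 15)
c = Rational(193, 18) (c = Add(2, Add(Mul(-21, Pow(-2, -1)), Mul(16, Pow(-9, -1)))) = Add(2, Add(Mul(-21, Rational(-1, 2)), Mul(16, Rational(-1, 9)))) = Add(2, Add(Rational(21, 2), Rational(-16, 9))) = Add(2, Rational(157, 18)) = Rational(193, 18) ≈ 10.722)
Add(Function('q')(0, 8), Mul(z, c)) = Add(1, Mul(15, Rational(193, 18))) = Add(1, Rational(965, 6)) = Rational(971, 6)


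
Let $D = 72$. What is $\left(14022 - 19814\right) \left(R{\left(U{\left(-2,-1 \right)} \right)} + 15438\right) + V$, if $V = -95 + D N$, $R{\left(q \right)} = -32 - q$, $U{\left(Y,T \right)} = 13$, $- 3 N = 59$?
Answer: $-89157767$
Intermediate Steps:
$N = - \frac{59}{3}$ ($N = \left(- \frac{1}{3}\right) 59 = - \frac{59}{3} \approx -19.667$)
$V = -1511$ ($V = -95 + 72 \left(- \frac{59}{3}\right) = -95 - 1416 = -1511$)
$\left(14022 - 19814\right) \left(R{\left(U{\left(-2,-1 \right)} \right)} + 15438\right) + V = \left(14022 - 19814\right) \left(\left(-32 - 13\right) + 15438\right) - 1511 = - 5792 \left(\left(-32 - 13\right) + 15438\right) - 1511 = - 5792 \left(-45 + 15438\right) - 1511 = \left(-5792\right) 15393 - 1511 = -89156256 - 1511 = -89157767$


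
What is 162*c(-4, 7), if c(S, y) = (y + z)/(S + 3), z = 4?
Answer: -1782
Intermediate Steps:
c(S, y) = (4 + y)/(3 + S) (c(S, y) = (y + 4)/(S + 3) = (4 + y)/(3 + S))
162*c(-4, 7) = 162*((4 + 7)/(3 - 4)) = 162*(11/(-1)) = 162*(-1*11) = 162*(-11) = -1782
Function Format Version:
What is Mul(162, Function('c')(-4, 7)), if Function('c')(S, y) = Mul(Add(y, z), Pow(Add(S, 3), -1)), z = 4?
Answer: -1782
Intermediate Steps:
Function('c')(S, y) = Mul(Pow(Add(3, S), -1), Add(4, y)) (Function('c')(S, y) = Mul(Add(y, 4), Pow(Add(S, 3), -1)) = Mul(Add(4, y), Pow(Add(3, S), -1)) = Mul(Pow(Add(3, S), -1), Add(4, y)))
Mul(162, Function('c')(-4, 7)) = Mul(162, Mul(Pow(Add(3, -4), -1), Add(4, 7))) = Mul(162, Mul(Pow(-1, -1), 11)) = Mul(162, Mul(-1, 11)) = Mul(162, -11) = -1782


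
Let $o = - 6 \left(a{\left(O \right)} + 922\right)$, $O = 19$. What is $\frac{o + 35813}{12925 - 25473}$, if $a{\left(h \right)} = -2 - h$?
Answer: $- \frac{30407}{12548} \approx -2.4233$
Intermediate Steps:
$o = -5406$ ($o = - 6 \left(\left(-2 - 19\right) + 922\right) = - 6 \left(-21 + 922\right) = \left(-6\right) 901 = -5406$)
$\frac{o + 35813}{12925 - 25473} = \frac{-5406 + 35813}{12925 - 25473} = \frac{30407}{-12548} = 30407 \left(- \frac{1}{12548}\right) = - \frac{30407}{12548}$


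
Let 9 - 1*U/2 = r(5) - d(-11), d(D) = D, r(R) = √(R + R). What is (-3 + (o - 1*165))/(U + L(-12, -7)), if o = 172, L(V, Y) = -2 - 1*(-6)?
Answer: -√10/5 ≈ -0.63246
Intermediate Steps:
L(V, Y) = 4 (L(V, Y) = -2 + 6 = 4)
r(R) = √2*√R (r(R) = √(2*R) = √2*√R)
U = -4 - 2*√10 (U = 18 - 2*(√2*√5 - 1*(-11)) = 18 - 2*(√10 + 11) = 18 - 2*(11 + √10) = 18 + (-22 - 2*√10) = -4 - 2*√10 ≈ -10.325)
(-3 + (o - 1*165))/(U + L(-12, -7)) = (-3 + (172 - 1*165))/((-4 - 2*√10) + 4) = (-3 + (172 - 165))/((-2*√10)) = (-3 + 7)*(-√10/20) = 4*(-√10/20) = -√10/5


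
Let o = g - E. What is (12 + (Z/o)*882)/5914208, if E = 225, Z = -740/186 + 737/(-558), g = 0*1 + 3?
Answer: 227477/40701579456 ≈ 5.5889e-6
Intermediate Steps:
g = 3 (g = 0 + 3 = 3)
Z = -2957/558 (Z = -740*1/186 + 737*(-1/558) = -370/93 - 737/558 = -2957/558 ≈ -5.2993)
o = -222 (o = 3 - 1*225 = 3 - 225 = -222)
(12 + (Z/o)*882)/5914208 = (12 - 2957/558/(-222)*882)/5914208 = (12 - 2957/558*(-1/222)*882)*(1/5914208) = (12 + (2957/123876)*882)*(1/5914208) = (12 + 144893/6882)*(1/5914208) = (227477/6882)*(1/5914208) = 227477/40701579456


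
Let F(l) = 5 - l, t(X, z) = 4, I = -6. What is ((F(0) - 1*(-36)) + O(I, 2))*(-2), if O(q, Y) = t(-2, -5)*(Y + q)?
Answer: -50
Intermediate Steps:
O(q, Y) = 4*Y + 4*q (O(q, Y) = 4*(Y + q) = 4*Y + 4*q)
((F(0) - 1*(-36)) + O(I, 2))*(-2) = (((5 - 1*0) - 1*(-36)) + (4*2 + 4*(-6)))*(-2) = (((5 + 0) + 36) + (8 - 24))*(-2) = ((5 + 36) - 16)*(-2) = (41 - 16)*(-2) = 25*(-2) = -50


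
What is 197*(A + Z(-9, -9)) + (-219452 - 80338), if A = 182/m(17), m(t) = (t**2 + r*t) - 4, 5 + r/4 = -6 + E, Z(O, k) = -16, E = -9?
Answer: -325698504/1075 ≈ -3.0298e+5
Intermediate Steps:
r = -80 (r = -20 + 4*(-6 - 9) = -20 + 4*(-15) = -20 - 60 = -80)
m(t) = -4 + t**2 - 80*t (m(t) = (t**2 - 80*t) - 4 = -4 + t**2 - 80*t)
A = -182/1075 (A = 182/(-4 + 17**2 - 80*17) = 182/(-4 + 289 - 1360) = 182/(-1075) = 182*(-1/1075) = -182/1075 ≈ -0.16930)
197*(A + Z(-9, -9)) + (-219452 - 80338) = 197*(-182/1075 - 16) + (-219452 - 80338) = 197*(-17382/1075) - 299790 = -3424254/1075 - 299790 = -325698504/1075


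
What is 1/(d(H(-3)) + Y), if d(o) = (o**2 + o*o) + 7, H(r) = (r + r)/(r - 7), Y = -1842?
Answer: -25/45857 ≈ -0.00054517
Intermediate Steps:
H(r) = 2*r/(-7 + r) (H(r) = (2*r)/(-7 + r) = 2*r/(-7 + r))
d(o) = 7 + 2*o**2 (d(o) = (o**2 + o**2) + 7 = 2*o**2 + 7 = 7 + 2*o**2)
1/(d(H(-3)) + Y) = 1/((7 + 2*(2*(-3)/(-7 - 3))**2) - 1842) = 1/((7 + 2*(2*(-3)/(-10))**2) - 1842) = 1/((7 + 2*(2*(-3)*(-1/10))**2) - 1842) = 1/((7 + 2*(3/5)**2) - 1842) = 1/((7 + 2*(9/25)) - 1842) = 1/((7 + 18/25) - 1842) = 1/(193/25 - 1842) = 1/(-45857/25) = -25/45857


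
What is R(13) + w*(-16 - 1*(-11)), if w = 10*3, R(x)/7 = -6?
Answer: -192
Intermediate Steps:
R(x) = -42 (R(x) = 7*(-6) = -42)
w = 30
R(13) + w*(-16 - 1*(-11)) = -42 + 30*(-16 - 1*(-11)) = -42 + 30*(-16 + 11) = -42 + 30*(-5) = -42 - 150 = -192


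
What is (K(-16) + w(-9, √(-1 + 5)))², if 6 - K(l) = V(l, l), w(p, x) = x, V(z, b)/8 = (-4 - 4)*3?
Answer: 40000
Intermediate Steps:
V(z, b) = -192 (V(z, b) = 8*((-4 - 4)*3) = 8*(-8*3) = 8*(-24) = -192)
K(l) = 198 (K(l) = 6 - 1*(-192) = 6 + 192 = 198)
(K(-16) + w(-9, √(-1 + 5)))² = (198 + √(-1 + 5))² = (198 + √4)² = (198 + 2)² = 200² = 40000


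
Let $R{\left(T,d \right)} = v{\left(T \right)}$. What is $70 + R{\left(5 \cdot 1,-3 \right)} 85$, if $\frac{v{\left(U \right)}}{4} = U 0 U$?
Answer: $70$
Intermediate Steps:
$v{\left(U \right)} = 0$ ($v{\left(U \right)} = 4 U 0 U = 4 \cdot 0 U = 4 \cdot 0 = 0$)
$R{\left(T,d \right)} = 0$
$70 + R{\left(5 \cdot 1,-3 \right)} 85 = 70 + 0 \cdot 85 = 70 + 0 = 70$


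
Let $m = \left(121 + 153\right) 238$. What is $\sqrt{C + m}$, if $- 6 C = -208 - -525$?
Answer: $\frac{\sqrt{2345730}}{6} \approx 255.26$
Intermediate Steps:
$m = 65212$ ($m = 274 \cdot 238 = 65212$)
$C = - \frac{317}{6}$ ($C = - \frac{-208 - -525}{6} = - \frac{-208 + 525}{6} = \left(- \frac{1}{6}\right) 317 = - \frac{317}{6} \approx -52.833$)
$\sqrt{C + m} = \sqrt{- \frac{317}{6} + 65212} = \sqrt{\frac{390955}{6}} = \frac{\sqrt{2345730}}{6}$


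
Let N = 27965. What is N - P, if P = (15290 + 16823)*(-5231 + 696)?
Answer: 145660420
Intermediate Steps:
P = -145632455 (P = 32113*(-4535) = -145632455)
N - P = 27965 - 1*(-145632455) = 27965 + 145632455 = 145660420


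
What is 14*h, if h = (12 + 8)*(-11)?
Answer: -3080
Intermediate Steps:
h = -220 (h = 20*(-11) = -220)
14*h = 14*(-220) = -3080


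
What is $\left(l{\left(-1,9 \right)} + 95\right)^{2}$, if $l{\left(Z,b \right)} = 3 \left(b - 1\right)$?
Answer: $14161$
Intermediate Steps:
$l{\left(Z,b \right)} = -3 + 3 b$ ($l{\left(Z,b \right)} = 3 \left(-1 + b\right) = -3 + 3 b$)
$\left(l{\left(-1,9 \right)} + 95\right)^{2} = \left(\left(-3 + 3 \cdot 9\right) + 95\right)^{2} = \left(\left(-3 + 27\right) + 95\right)^{2} = \left(24 + 95\right)^{2} = 119^{2} = 14161$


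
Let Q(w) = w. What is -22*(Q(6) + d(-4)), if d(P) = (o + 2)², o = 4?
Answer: -924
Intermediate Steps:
d(P) = 36 (d(P) = (4 + 2)² = 6² = 36)
-22*(Q(6) + d(-4)) = -22*(6 + 36) = -22*42 = -924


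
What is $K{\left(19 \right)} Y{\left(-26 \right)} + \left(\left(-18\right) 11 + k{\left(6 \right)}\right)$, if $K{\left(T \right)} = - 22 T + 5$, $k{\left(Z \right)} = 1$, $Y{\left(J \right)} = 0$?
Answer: $-197$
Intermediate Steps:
$K{\left(T \right)} = 5 - 22 T$
$K{\left(19 \right)} Y{\left(-26 \right)} + \left(\left(-18\right) 11 + k{\left(6 \right)}\right) = \left(5 - 418\right) 0 + \left(\left(-18\right) 11 + 1\right) = \left(5 - 418\right) 0 + \left(-198 + 1\right) = \left(-413\right) 0 - 197 = 0 - 197 = -197$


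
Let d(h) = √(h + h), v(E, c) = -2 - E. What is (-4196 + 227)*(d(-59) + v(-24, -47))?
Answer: -87318 - 3969*I*√118 ≈ -87318.0 - 43114.0*I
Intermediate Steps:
d(h) = √2*√h (d(h) = √(2*h) = √2*√h)
(-4196 + 227)*(d(-59) + v(-24, -47)) = (-4196 + 227)*(√2*√(-59) + (-2 - 1*(-24))) = -3969*(√2*(I*√59) + (-2 + 24)) = -3969*(I*√118 + 22) = -3969*(22 + I*√118) = -87318 - 3969*I*√118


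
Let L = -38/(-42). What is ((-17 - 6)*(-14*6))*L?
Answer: 1748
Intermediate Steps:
L = 19/21 (L = -38*(-1/42) = 19/21 ≈ 0.90476)
((-17 - 6)*(-14*6))*L = ((-17 - 6)*(-14*6))*(19/21) = -23*(-84)*(19/21) = 1932*(19/21) = 1748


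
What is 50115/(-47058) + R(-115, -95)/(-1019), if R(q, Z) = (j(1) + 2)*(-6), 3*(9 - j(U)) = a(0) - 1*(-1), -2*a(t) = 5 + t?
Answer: -15940061/15984034 ≈ -0.99725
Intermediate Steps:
a(t) = -5/2 - t/2 (a(t) = -(5 + t)/2 = -5/2 - t/2)
j(U) = 19/2 (j(U) = 9 - ((-5/2 - ½*0) - 1*(-1))/3 = 9 - ((-5/2 + 0) + 1)/3 = 9 - (-5/2 + 1)/3 = 9 - ⅓*(-3/2) = 9 + ½ = 19/2)
R(q, Z) = -69 (R(q, Z) = (19/2 + 2)*(-6) = (23/2)*(-6) = -69)
50115/(-47058) + R(-115, -95)/(-1019) = 50115/(-47058) - 69/(-1019) = 50115*(-1/47058) - 69*(-1/1019) = -16705/15686 + 69/1019 = -15940061/15984034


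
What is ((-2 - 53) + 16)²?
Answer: 1521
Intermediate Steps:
((-2 - 53) + 16)² = (-55 + 16)² = (-39)² = 1521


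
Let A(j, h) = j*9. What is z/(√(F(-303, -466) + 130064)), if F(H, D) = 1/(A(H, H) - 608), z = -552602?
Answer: -552602*√1446601069065/433763439 ≈ -1532.3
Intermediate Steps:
A(j, h) = 9*j
F(H, D) = 1/(-608 + 9*H) (F(H, D) = 1/(9*H - 608) = 1/(-608 + 9*H))
z/(√(F(-303, -466) + 130064)) = -552602/√(1/(-608 + 9*(-303)) + 130064) = -552602/√(1/(-608 - 2727) + 130064) = -552602/√(1/(-3335) + 130064) = -552602/√(-1/3335 + 130064) = -552602*√1446601069065/433763439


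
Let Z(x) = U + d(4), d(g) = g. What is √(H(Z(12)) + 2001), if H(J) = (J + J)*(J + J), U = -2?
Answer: √2017 ≈ 44.911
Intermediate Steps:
Z(x) = 2 (Z(x) = -2 + 4 = 2)
H(J) = 4*J² (H(J) = (2*J)*(2*J) = 4*J²)
√(H(Z(12)) + 2001) = √(4*2² + 2001) = √(4*4 + 2001) = √(16 + 2001) = √2017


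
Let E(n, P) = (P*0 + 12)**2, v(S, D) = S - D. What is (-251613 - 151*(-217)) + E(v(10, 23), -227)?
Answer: -218702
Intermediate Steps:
E(n, P) = 144 (E(n, P) = (0 + 12)**2 = 12**2 = 144)
(-251613 - 151*(-217)) + E(v(10, 23), -227) = (-251613 - 151*(-217)) + 144 = (-251613 + 32767) + 144 = -218846 + 144 = -218702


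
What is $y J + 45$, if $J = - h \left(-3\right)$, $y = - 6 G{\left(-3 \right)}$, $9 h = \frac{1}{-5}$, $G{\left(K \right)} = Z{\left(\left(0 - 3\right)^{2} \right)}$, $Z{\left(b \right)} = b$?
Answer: $\frac{243}{5} \approx 48.6$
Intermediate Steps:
$G{\left(K \right)} = 9$ ($G{\left(K \right)} = \left(0 - 3\right)^{2} = \left(-3\right)^{2} = 9$)
$h = - \frac{1}{45}$ ($h = \frac{1}{9 \left(-5\right)} = \frac{1}{9} \left(- \frac{1}{5}\right) = - \frac{1}{45} \approx -0.022222$)
$y = -54$ ($y = \left(-6\right) 9 = -54$)
$J = - \frac{1}{15}$ ($J = \left(-1\right) \left(- \frac{1}{45}\right) \left(-3\right) = \frac{1}{45} \left(-3\right) = - \frac{1}{15} \approx -0.066667$)
$y J + 45 = \left(-54\right) \left(- \frac{1}{15}\right) + 45 = \frac{18}{5} + 45 = \frac{243}{5}$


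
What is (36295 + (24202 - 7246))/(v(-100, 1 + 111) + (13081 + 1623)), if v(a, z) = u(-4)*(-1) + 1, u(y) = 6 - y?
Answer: 53251/14695 ≈ 3.6237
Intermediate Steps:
v(a, z) = -9 (v(a, z) = (6 - 1*(-4))*(-1) + 1 = (6 + 4)*(-1) + 1 = 10*(-1) + 1 = -10 + 1 = -9)
(36295 + (24202 - 7246))/(v(-100, 1 + 111) + (13081 + 1623)) = (36295 + (24202 - 7246))/(-9 + (13081 + 1623)) = (36295 + 16956)/(-9 + 14704) = 53251/14695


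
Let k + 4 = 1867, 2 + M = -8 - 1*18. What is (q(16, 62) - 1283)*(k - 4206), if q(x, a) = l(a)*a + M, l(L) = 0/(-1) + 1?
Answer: 2926407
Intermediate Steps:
l(L) = 1 (l(L) = 0*(-1) + 1 = 0 + 1 = 1)
M = -28 (M = -2 + (-8 - 1*18) = -2 + (-8 - 18) = -2 - 26 = -28)
k = 1863 (k = -4 + 1867 = 1863)
q(x, a) = -28 + a (q(x, a) = 1*a - 28 = a - 28 = -28 + a)
(q(16, 62) - 1283)*(k - 4206) = ((-28 + 62) - 1283)*(1863 - 4206) = (34 - 1283)*(-2343) = -1249*(-2343) = 2926407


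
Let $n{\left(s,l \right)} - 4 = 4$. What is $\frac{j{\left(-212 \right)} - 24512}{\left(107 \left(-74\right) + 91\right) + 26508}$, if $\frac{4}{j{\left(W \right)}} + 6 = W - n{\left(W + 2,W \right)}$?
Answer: $- \frac{71022}{54127} \approx -1.3121$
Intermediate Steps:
$n{\left(s,l \right)} = 8$ ($n{\left(s,l \right)} = 4 + 4 = 8$)
$j{\left(W \right)} = \frac{4}{-14 + W}$ ($j{\left(W \right)} = \frac{4}{-6 + \left(W - 8\right)} = \frac{4}{-6 + \left(-8 + W\right)} = \frac{4}{-14 + W}$)
$\frac{j{\left(-212 \right)} - 24512}{\left(107 \left(-74\right) + 91\right) + 26508} = \frac{\frac{4}{-14 - 212} - 24512}{\left(107 \left(-74\right) + 91\right) + 26508} = \frac{\frac{4}{-226} - 24512}{\left(-7918 + 91\right) + 26508} = \frac{4 \left(- \frac{1}{226}\right) - 24512}{-7827 + 26508} = \frac{- \frac{2}{113} - 24512}{18681} = \left(- \frac{2769858}{113}\right) \frac{1}{18681} = - \frac{71022}{54127}$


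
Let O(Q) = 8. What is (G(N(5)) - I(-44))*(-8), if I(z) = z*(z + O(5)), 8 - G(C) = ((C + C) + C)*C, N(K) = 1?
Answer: 12632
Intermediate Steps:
G(C) = 8 - 3*C² (G(C) = 8 - ((C + C) + C)*C = 8 - (2*C + C)*C = 8 - 3*C*C = 8 - 3*C²)
I(z) = z*(8 + z) (I(z) = z*(z + 8) = z*(8 + z))
(G(N(5)) - I(-44))*(-8) = ((8 - 3*1²) - (-44)*(8 - 44))*(-8) = ((8 - 3*1) - (-44)*(-36))*(-8) = ((8 - 3) - 1*1584)*(-8) = (5 - 1584)*(-8) = -1579*(-8) = 12632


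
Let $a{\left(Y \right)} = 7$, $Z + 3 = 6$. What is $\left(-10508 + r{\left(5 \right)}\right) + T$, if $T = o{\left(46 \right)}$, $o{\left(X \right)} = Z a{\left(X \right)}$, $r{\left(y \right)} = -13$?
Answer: $-10500$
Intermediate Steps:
$Z = 3$ ($Z = -3 + 6 = 3$)
$o{\left(X \right)} = 21$ ($o{\left(X \right)} = 3 \cdot 7 = 21$)
$T = 21$
$\left(-10508 + r{\left(5 \right)}\right) + T = \left(-10508 - 13\right) + 21 = -10521 + 21 = -10500$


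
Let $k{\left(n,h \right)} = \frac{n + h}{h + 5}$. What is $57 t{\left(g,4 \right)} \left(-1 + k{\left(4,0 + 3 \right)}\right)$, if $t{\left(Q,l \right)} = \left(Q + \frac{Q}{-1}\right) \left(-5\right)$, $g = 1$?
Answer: $0$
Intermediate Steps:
$k{\left(n,h \right)} = \frac{h + n}{5 + h}$
$t{\left(Q,l \right)} = 0$ ($t{\left(Q,l \right)} = \left(Q + Q \left(-1\right)\right) \left(-5\right) = \left(Q - Q\right) \left(-5\right) = 0 \left(-5\right) = 0$)
$57 t{\left(g,4 \right)} \left(-1 + k{\left(4,0 + 3 \right)}\right) = 57 \cdot 0 \left(-1 + \frac{\left(0 + 3\right) + 4}{5 + \left(0 + 3\right)}\right) = 57 \cdot 0 \left(-1 + \frac{3 + 4}{5 + 3}\right) = 57 \cdot 0 \left(-1 + \frac{1}{8} \cdot 7\right) = 57 \cdot 0 \left(-1 + \frac{7}{8}\right) = 57 \cdot 0 \left(- \frac{1}{8}\right) = 57 \cdot 0 = 0$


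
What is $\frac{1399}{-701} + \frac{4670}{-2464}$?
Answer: $- \frac{3360403}{863632} \approx -3.891$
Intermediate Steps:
$\frac{1399}{-701} + \frac{4670}{-2464} = 1399 \left(- \frac{1}{701}\right) + 4670 \left(- \frac{1}{2464}\right) = - \frac{1399}{701} - \frac{2335}{1232} = - \frac{3360403}{863632}$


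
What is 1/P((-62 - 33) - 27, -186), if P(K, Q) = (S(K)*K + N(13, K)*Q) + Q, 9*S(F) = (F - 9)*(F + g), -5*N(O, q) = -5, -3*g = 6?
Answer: -9/1985116 ≈ -4.5337e-6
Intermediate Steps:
g = -2 (g = -1/3*6 = -2)
N(O, q) = 1 (N(O, q) = -1/5*(-5) = 1)
S(F) = (-9 + F)*(-2 + F)/9 (S(F) = ((F - 9)*(F - 2))/9 = ((-9 + F)*(-2 + F))/9 = (-9 + F)*(-2 + F)/9)
P(K, Q) = 2*Q + K*(2 - 11*K/9 + K**2/9) (P(K, Q) = ((2 - 11*K/9 + K**2/9)*K + 1*Q) + Q = (K*(2 - 11*K/9 + K**2/9) + Q) + Q = (Q + K*(2 - 11*K/9 + K**2/9)) + Q = 2*Q + K*(2 - 11*K/9 + K**2/9))
1/P((-62 - 33) - 27, -186) = 1/(2*(-186) + ((-62 - 33) - 27)*(18 + ((-62 - 33) - 27)**2 - 11*((-62 - 33) - 27))/9) = 1/(-372 + (-95 - 27)*(18 + (-95 - 27)**2 - 11*(-95 - 27))/9) = 1/(-372 + (1/9)*(-122)*(18 + (-122)**2 - 11*(-122))) = 1/(-372 + (1/9)*(-122)*(18 + 14884 + 1342)) = 1/(-372 + (1/9)*(-122)*16244) = 1/(-372 - 1981768/9) = 1/(-1985116/9) = -9/1985116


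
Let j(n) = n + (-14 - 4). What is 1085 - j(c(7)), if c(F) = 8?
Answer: 1095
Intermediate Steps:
j(n) = -18 + n (j(n) = n - 18 = -18 + n)
1085 - j(c(7)) = 1085 - (-18 + 8) = 1085 - 1*(-10) = 1085 + 10 = 1095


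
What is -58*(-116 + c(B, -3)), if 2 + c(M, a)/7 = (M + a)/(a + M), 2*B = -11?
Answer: 7134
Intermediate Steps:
B = -11/2 (B = (½)*(-11) = -11/2 ≈ -5.5000)
c(M, a) = -7 (c(M, a) = -14 + 7*((M + a)/(a + M)) = -14 + 7*((M + a)/(M + a)) = -14 + 7*1 = -14 + 7 = -7)
-58*(-116 + c(B, -3)) = -58*(-116 - 7) = -58*(-123) = 7134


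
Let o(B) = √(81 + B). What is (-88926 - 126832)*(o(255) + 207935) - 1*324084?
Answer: -44863963814 - 863032*√21 ≈ -4.4868e+10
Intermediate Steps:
(-88926 - 126832)*(o(255) + 207935) - 1*324084 = (-88926 - 126832)*(√(81 + 255) + 207935) - 1*324084 = -215758*(√336 + 207935) - 324084 = -215758*(4*√21 + 207935) - 324084 = -215758*(207935 + 4*√21) - 324084 = (-44863639730 - 863032*√21) - 324084 = -44863963814 - 863032*√21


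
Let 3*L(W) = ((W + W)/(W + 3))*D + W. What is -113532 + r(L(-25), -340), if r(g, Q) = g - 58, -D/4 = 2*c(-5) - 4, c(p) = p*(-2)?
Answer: -1250115/11 ≈ -1.1365e+5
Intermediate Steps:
c(p) = -2*p
D = -64 (D = -4*(2*(-2*(-5)) - 4) = -4*(2*10 - 4) = -4*(20 - 4) = -4*16 = -64)
L(W) = W/3 - 128*W/(3*(3 + W)) (L(W) = (((W + W)/(W + 3))*(-64) + W)/3 = (((2*W)/(3 + W))*(-64) + W)/3 = ((2*W/(3 + W))*(-64) + W)/3 = (-128*W/(3 + W) + W)/3 = (W - 128*W/(3 + W))/3 = W/3 - 128*W/(3*(3 + W)))
r(g, Q) = -58 + g
-113532 + r(L(-25), -340) = -113532 + (-58 + (⅓)*(-25)*(-125 - 25)/(3 - 25)) = -113532 + (-58 + (⅓)*(-25)*(-150)/(-22)) = -113532 + (-58 + (⅓)*(-25)*(-1/22)*(-150)) = -113532 + (-58 - 625/11) = -113532 - 1263/11 = -1250115/11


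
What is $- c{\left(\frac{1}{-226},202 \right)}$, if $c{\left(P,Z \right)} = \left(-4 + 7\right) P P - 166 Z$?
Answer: $\frac{1712680429}{51076} \approx 33532.0$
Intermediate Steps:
$c{\left(P,Z \right)} = - 166 Z + 3 P^{2}$ ($c{\left(P,Z \right)} = 3 P P - 166 Z = 3 P^{2} - 166 Z = - 166 Z + 3 P^{2}$)
$- c{\left(\frac{1}{-226},202 \right)} = - (\left(-166\right) 202 + 3 \left(\frac{1}{-226}\right)^{2}) = - (-33532 + 3 \left(- \frac{1}{226}\right)^{2}) = - (-33532 + 3 \cdot \frac{1}{51076}) = - (-33532 + \frac{3}{51076}) = \left(-1\right) \left(- \frac{1712680429}{51076}\right) = \frac{1712680429}{51076}$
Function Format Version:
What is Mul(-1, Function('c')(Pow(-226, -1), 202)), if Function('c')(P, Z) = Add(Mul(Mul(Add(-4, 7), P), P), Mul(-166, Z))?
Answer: Rational(1712680429, 51076) ≈ 33532.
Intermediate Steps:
Function('c')(P, Z) = Add(Mul(-166, Z), Mul(3, Pow(P, 2))) (Function('c')(P, Z) = Add(Mul(Mul(3, P), P), Mul(-166, Z)) = Add(Mul(3, Pow(P, 2)), Mul(-166, Z)) = Add(Mul(-166, Z), Mul(3, Pow(P, 2))))
Mul(-1, Function('c')(Pow(-226, -1), 202)) = Mul(-1, Add(Mul(-166, 202), Mul(3, Pow(Pow(-226, -1), 2)))) = Mul(-1, Add(-33532, Mul(3, Pow(Rational(-1, 226), 2)))) = Mul(-1, Add(-33532, Mul(3, Rational(1, 51076)))) = Mul(-1, Add(-33532, Rational(3, 51076))) = Mul(-1, Rational(-1712680429, 51076)) = Rational(1712680429, 51076)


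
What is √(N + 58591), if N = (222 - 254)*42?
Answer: √57247 ≈ 239.26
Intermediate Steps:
N = -1344 (N = -32*42 = -1344)
√(N + 58591) = √(-1344 + 58591) = √57247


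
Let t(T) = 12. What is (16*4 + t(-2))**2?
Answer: 5776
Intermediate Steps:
(16*4 + t(-2))**2 = (16*4 + 12)**2 = (64 + 12)**2 = 76**2 = 5776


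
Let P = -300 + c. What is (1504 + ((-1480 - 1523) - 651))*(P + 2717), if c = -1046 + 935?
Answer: -4957900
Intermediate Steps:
c = -111
P = -411 (P = -300 - 111 = -411)
(1504 + ((-1480 - 1523) - 651))*(P + 2717) = (1504 + ((-1480 - 1523) - 651))*(-411 + 2717) = (1504 + (-3003 - 651))*2306 = (1504 - 3654)*2306 = -2150*2306 = -4957900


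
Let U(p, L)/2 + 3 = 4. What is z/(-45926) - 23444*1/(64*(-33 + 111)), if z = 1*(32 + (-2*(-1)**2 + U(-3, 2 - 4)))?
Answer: -134606111/28657824 ≈ -4.6970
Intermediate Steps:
U(p, L) = 2 (U(p, L) = -6 + 2*4 = -6 + 8 = 2)
z = 32 (z = 1*(32 + (-2*(-1)**2 + 2)) = 1*(32 + (-2*1 + 2)) = 1*(32 + (-2 + 2)) = 1*(32 + 0) = 1*32 = 32)
z/(-45926) - 23444*1/(64*(-33 + 111)) = 32/(-45926) - 23444*1/(64*(-33 + 111)) = 32*(-1/45926) - 23444/(64*78) = -16/22963 - 23444/4992 = -16/22963 - 23444*1/4992 = -16/22963 - 5861/1248 = -134606111/28657824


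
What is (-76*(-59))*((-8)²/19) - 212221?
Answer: -197117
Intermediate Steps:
(-76*(-59))*((-8)²/19) - 212221 = 4484*(64*(1/19)) - 212221 = 4484*(64/19) - 212221 = 15104 - 212221 = -197117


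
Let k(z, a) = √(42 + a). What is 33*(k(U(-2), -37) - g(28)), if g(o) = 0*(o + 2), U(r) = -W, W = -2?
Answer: 33*√5 ≈ 73.790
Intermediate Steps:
U(r) = 2 (U(r) = -1*(-2) = 2)
g(o) = 0 (g(o) = 0*(2 + o) = 0)
33*(k(U(-2), -37) - g(28)) = 33*(√(42 - 37) - 1*0) = 33*(√5 + 0) = 33*√5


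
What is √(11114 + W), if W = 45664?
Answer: √56778 ≈ 238.28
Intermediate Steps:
√(11114 + W) = √(11114 + 45664) = √56778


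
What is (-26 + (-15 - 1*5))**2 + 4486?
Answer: 6602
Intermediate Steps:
(-26 + (-15 - 1*5))**2 + 4486 = (-26 + (-15 - 5))**2 + 4486 = (-26 - 20)**2 + 4486 = (-46)**2 + 4486 = 2116 + 4486 = 6602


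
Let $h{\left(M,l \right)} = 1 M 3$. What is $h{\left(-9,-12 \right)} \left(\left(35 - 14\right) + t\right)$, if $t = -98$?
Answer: $2079$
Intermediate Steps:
$h{\left(M,l \right)} = 3 M$ ($h{\left(M,l \right)} = M 3 = 3 M$)
$h{\left(-9,-12 \right)} \left(\left(35 - 14\right) + t\right) = 3 \left(-9\right) \left(\left(35 - 14\right) - 98\right) = - 27 \left(\left(35 - 14\right) - 98\right) = - 27 \left(21 - 98\right) = \left(-27\right) \left(-77\right) = 2079$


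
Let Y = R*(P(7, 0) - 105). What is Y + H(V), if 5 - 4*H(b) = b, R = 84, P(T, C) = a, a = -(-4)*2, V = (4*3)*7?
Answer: -32671/4 ≈ -8167.8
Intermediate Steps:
V = 84 (V = 12*7 = 84)
a = 8 (a = -4*(-2) = 8)
P(T, C) = 8
H(b) = 5/4 - b/4
Y = -8148 (Y = 84*(8 - 105) = 84*(-97) = -8148)
Y + H(V) = -8148 + (5/4 - ¼*84) = -8148 + (5/4 - 21) = -8148 - 79/4 = -32671/4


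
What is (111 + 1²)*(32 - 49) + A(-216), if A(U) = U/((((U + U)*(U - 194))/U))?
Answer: -390266/205 ≈ -1903.7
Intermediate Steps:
A(U) = U/(-388 + 2*U) (A(U) = U/((((2*U)*(-194 + U))/U)) = U/(((2*U*(-194 + U))/U)) = U/(-388 + 2*U))
(111 + 1²)*(32 - 49) + A(-216) = (111 + 1²)*(32 - 49) + (½)*(-216)/(-194 - 216) = (111 + 1)*(-17) + (½)*(-216)/(-410) = 112*(-17) + (½)*(-216)*(-1/410) = -1904 + 54/205 = -390266/205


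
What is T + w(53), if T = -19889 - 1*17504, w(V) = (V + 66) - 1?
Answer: -37275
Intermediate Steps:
w(V) = 65 + V (w(V) = (66 + V) - 1 = 65 + V)
T = -37393 (T = -19889 - 17504 = -37393)
T + w(53) = -37393 + (65 + 53) = -37393 + 118 = -37275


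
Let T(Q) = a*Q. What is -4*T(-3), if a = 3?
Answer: 36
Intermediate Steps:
T(Q) = 3*Q
-4*T(-3) = -12*(-3) = -4*(-9) = 36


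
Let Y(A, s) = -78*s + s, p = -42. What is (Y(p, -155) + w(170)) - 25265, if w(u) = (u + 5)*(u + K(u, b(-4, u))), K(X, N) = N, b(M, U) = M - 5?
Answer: 14845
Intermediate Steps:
b(M, U) = -5 + M
Y(A, s) = -77*s
w(u) = (-9 + u)*(5 + u) (w(u) = (u + 5)*(u + (-5 - 4)) = (5 + u)*(u - 9) = (5 + u)*(-9 + u) = (-9 + u)*(5 + u))
(Y(p, -155) + w(170)) - 25265 = (-77*(-155) + (-45 + 170**2 - 4*170)) - 25265 = (11935 + (-45 + 28900 - 680)) - 25265 = (11935 + 28175) - 25265 = 40110 - 25265 = 14845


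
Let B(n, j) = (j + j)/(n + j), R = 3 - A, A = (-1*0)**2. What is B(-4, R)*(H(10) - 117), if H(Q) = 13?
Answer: 624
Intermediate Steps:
A = 0 (A = 0**2 = 0)
R = 3 (R = 3 - 1*0 = 3 + 0 = 3)
B(n, j) = 2*j/(j + n) (B(n, j) = (2*j)/(j + n) = 2*j/(j + n))
B(-4, R)*(H(10) - 117) = (2*3/(3 - 4))*(13 - 117) = (2*3/(-1))*(-104) = (2*3*(-1))*(-104) = -6*(-104) = 624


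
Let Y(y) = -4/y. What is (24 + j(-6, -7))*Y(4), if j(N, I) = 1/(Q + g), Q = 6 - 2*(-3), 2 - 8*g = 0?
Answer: -1180/49 ≈ -24.082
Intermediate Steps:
g = ¼ (g = ¼ - ⅛*0 = ¼ + 0 = ¼ ≈ 0.25000)
Q = 12 (Q = 6 + 6 = 12)
j(N, I) = 4/49 (j(N, I) = 1/(12 + ¼) = 1/(49/4) = 4/49)
(24 + j(-6, -7))*Y(4) = (24 + 4/49)*(-4/4) = 1180*(-4*¼)/49 = (1180/49)*(-1) = -1180/49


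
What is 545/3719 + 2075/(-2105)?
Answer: -1313940/1565699 ≈ -0.83920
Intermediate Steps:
545/3719 + 2075/(-2105) = 545*(1/3719) + 2075*(-1/2105) = 545/3719 - 415/421 = -1313940/1565699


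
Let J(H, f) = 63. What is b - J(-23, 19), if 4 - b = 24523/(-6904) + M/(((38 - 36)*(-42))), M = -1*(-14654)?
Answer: 17253731/144984 ≈ 119.00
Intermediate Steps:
M = 14654
b = 26387723/144984 (b = 4 - (24523/(-6904) + 14654/(((38 - 36)*(-42)))) = 4 - (24523*(-1/6904) + 14654/((2*(-42)))) = 4 - (-24523/6904 + 14654/(-84)) = 4 - (-24523/6904 + 14654*(-1/84)) = 4 - (-24523/6904 - 7327/42) = 4 - 1*(-25807787/144984) = 4 + 25807787/144984 = 26387723/144984 ≈ 182.00)
b - J(-23, 19) = 26387723/144984 - 1*63 = 26387723/144984 - 63 = 17253731/144984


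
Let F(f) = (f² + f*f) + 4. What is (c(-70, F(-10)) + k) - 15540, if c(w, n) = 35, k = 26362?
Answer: 10857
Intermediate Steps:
F(f) = 4 + 2*f² (F(f) = (f² + f²) + 4 = 2*f² + 4 = 4 + 2*f²)
(c(-70, F(-10)) + k) - 15540 = (35 + 26362) - 15540 = 26397 - 15540 = 10857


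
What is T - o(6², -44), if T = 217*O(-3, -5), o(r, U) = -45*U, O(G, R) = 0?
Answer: -1980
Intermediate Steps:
T = 0 (T = 217*0 = 0)
T - o(6², -44) = 0 - (-45)*(-44) = 0 - 1*1980 = 0 - 1980 = -1980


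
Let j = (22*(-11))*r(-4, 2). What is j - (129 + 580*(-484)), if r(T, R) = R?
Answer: 280107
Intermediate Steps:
j = -484 (j = (22*(-11))*2 = -242*2 = -484)
j - (129 + 580*(-484)) = -484 - (129 + 580*(-484)) = -484 - (129 - 280720) = -484 - 1*(-280591) = -484 + 280591 = 280107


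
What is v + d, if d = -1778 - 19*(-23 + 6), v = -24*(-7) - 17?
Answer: -1304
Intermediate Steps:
v = 151 (v = 168 - 17 = 151)
d = -1455 (d = -1778 - 19*(-17) = -1778 + 323 = -1455)
v + d = 151 - 1455 = -1304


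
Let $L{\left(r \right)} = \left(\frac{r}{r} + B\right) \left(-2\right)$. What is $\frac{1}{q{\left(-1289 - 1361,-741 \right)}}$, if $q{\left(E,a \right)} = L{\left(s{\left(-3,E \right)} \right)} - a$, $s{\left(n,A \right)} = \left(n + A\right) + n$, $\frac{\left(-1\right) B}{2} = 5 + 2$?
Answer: $\frac{1}{767} \approx 0.0013038$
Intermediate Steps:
$B = -14$ ($B = - 2 \left(5 + 2\right) = \left(-2\right) 7 = -14$)
$s{\left(n,A \right)} = A + 2 n$ ($s{\left(n,A \right)} = \left(A + n\right) + n = A + 2 n$)
$L{\left(r \right)} = 26$ ($L{\left(r \right)} = \left(\frac{r}{r} - 14\right) \left(-2\right) = \left(1 - 14\right) \left(-2\right) = \left(-13\right) \left(-2\right) = 26$)
$q{\left(E,a \right)} = 26 - a$
$\frac{1}{q{\left(-1289 - 1361,-741 \right)}} = \frac{1}{26 - -741} = \frac{1}{26 + 741} = \frac{1}{767}$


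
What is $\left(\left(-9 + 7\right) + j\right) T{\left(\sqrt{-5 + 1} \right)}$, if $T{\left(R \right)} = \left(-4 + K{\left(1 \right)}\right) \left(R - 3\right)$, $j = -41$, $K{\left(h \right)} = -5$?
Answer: $-1161 + 774 i \approx -1161.0 + 774.0 i$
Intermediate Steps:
$T{\left(R \right)} = 27 - 9 R$ ($T{\left(R \right)} = \left(-4 - 5\right) \left(R - 3\right) = - 9 \left(-3 + R\right) = 27 - 9 R$)
$\left(\left(-9 + 7\right) + j\right) T{\left(\sqrt{-5 + 1} \right)} = \left(\left(-9 + 7\right) - 41\right) \left(27 - 9 \sqrt{-5 + 1}\right) = \left(-2 - 41\right) \left(27 - 9 \sqrt{-4}\right) = - 43 \left(27 - 9 \cdot 2 i\right) = - 43 \left(27 - 18 i\right) = -1161 + 774 i$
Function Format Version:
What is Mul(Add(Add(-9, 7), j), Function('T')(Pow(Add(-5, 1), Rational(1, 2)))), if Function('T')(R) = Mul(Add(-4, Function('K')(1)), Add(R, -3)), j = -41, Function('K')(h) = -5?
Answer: Add(-1161, Mul(774, I)) ≈ Add(-1161.0, Mul(774.00, I))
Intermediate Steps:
Function('T')(R) = Add(27, Mul(-9, R)) (Function('T')(R) = Mul(Add(-4, -5), Add(R, -3)) = Mul(-9, Add(-3, R)) = Add(27, Mul(-9, R)))
Mul(Add(Add(-9, 7), j), Function('T')(Pow(Add(-5, 1), Rational(1, 2)))) = Mul(Add(Add(-9, 7), -41), Add(27, Mul(-9, Pow(Add(-5, 1), Rational(1, 2))))) = Mul(Add(-2, -41), Add(27, Mul(-9, Pow(-4, Rational(1, 2))))) = Mul(-43, Add(27, Mul(-9, Mul(2, I)))) = Mul(-43, Add(27, Mul(-18, I))) = Add(-1161, Mul(774, I))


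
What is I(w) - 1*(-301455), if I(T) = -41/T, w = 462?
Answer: 139272169/462 ≈ 3.0146e+5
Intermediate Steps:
I(w) - 1*(-301455) = -41/462 - 1*(-301455) = -41*1/462 + 301455 = -41/462 + 301455 = 139272169/462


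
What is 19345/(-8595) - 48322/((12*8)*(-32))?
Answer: 11863325/880128 ≈ 13.479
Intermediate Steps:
19345/(-8595) - 48322/((12*8)*(-32)) = 19345*(-1/8595) - 48322/(96*(-32)) = -3869/1719 - 48322/(-3072) = -3869/1719 - 48322*(-1/3072) = -3869/1719 + 24161/1536 = 11863325/880128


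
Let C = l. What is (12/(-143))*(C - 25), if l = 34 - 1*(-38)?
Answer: -564/143 ≈ -3.9441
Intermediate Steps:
l = 72 (l = 34 + 38 = 72)
C = 72
(12/(-143))*(C - 25) = (12/(-143))*(72 - 25) = (12*(-1/143))*47 = -12/143*47 = -564/143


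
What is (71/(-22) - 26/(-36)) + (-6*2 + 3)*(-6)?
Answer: 5098/99 ≈ 51.495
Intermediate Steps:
(71/(-22) - 26/(-36)) + (-6*2 + 3)*(-6) = (71*(-1/22) - 26*(-1/36)) + (-12 + 3)*(-6) = (-71/22 + 13/18) - 9*(-6) = -248/99 + 54 = 5098/99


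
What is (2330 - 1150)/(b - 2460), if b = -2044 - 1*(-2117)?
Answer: -1180/2387 ≈ -0.49434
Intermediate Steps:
b = 73 (b = -2044 + 2117 = 73)
(2330 - 1150)/(b - 2460) = (2330 - 1150)/(73 - 2460) = 1180/(-2387) = 1180*(-1/2387) = -1180/2387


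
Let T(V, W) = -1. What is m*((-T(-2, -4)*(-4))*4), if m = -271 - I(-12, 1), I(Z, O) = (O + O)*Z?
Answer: 3952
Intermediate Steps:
I(Z, O) = 2*O*Z (I(Z, O) = (2*O)*Z = 2*O*Z)
m = -247 (m = -271 - 2*(-12) = -271 - 1*(-24) = -271 + 24 = -247)
m*((-T(-2, -4)*(-4))*4) = -247*-1*(-1)*(-4)*4 = -247*1*(-4)*4 = -(-988)*4 = -247*(-16) = 3952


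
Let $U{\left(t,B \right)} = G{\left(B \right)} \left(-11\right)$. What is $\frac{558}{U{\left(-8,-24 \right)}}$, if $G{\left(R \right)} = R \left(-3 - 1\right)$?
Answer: $- \frac{93}{176} \approx -0.52841$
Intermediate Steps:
$G{\left(R \right)} = - 4 R$ ($G{\left(R \right)} = R \left(-4\right) = - 4 R$)
$U{\left(t,B \right)} = 44 B$ ($U{\left(t,B \right)} = - 4 B \left(-11\right) = 44 B$)
$\frac{558}{U{\left(-8,-24 \right)}} = \frac{558}{44 \left(-24\right)} = \frac{558}{-1056} = 558 \left(- \frac{1}{1056}\right) = - \frac{93}{176}$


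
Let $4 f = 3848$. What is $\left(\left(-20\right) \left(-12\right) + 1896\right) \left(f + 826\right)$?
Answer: $3819168$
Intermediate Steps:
$f = 962$ ($f = \frac{1}{4} \cdot 3848 = 962$)
$\left(\left(-20\right) \left(-12\right) + 1896\right) \left(f + 826\right) = \left(\left(-20\right) \left(-12\right) + 1896\right) \left(962 + 826\right) = \left(240 + 1896\right) 1788 = 2136 \cdot 1788 = 3819168$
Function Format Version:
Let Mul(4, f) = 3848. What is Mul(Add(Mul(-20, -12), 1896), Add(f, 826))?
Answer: 3819168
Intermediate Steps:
f = 962 (f = Mul(Rational(1, 4), 3848) = 962)
Mul(Add(Mul(-20, -12), 1896), Add(f, 826)) = Mul(Add(Mul(-20, -12), 1896), Add(962, 826)) = Mul(Add(240, 1896), 1788) = Mul(2136, 1788) = 3819168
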